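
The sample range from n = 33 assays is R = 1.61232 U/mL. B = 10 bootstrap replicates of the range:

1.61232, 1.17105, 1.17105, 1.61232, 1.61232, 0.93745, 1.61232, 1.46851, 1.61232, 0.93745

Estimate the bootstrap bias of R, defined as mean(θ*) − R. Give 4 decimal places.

mean(θ*) = (1.61232 + 1.17105 + 1.17105 + 1.61232 + 1.61232 + 0.93745 + 1.61232 + 1.46851 + 1.61232 + 0.93745) / 10 = 1.37471
bias = 1.37471 − 1.61232

bias = −0.2376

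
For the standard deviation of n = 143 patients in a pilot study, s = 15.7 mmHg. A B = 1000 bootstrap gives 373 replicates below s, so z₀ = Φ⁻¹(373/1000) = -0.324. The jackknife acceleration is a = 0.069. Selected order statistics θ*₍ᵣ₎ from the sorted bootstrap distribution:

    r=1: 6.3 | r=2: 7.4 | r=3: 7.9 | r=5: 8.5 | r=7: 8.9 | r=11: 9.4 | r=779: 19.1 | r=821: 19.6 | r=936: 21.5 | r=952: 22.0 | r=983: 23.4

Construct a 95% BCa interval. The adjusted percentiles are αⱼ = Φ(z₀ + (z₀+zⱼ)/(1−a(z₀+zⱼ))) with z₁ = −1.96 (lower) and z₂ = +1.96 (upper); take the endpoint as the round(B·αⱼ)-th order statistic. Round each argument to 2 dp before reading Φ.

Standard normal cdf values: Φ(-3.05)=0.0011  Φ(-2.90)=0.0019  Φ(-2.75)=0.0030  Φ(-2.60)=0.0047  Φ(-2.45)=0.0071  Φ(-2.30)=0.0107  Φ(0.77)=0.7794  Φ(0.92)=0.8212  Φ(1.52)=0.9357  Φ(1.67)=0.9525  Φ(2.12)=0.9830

(9.4, 21.5)

Lower: z₀ + z₁ = -0.324 + (-1.960) = -2.284; 1 − a(z₀+z₁) = 1 − (0.069)(-2.284) = 1.1576; argument = -0.324 + (-2.284)/1.1576 = -2.2971 → -2.30.
α₁ = Φ(-2.30) = 0.0107; rank = round(1000 × 0.0107) = 11; θ*₍11₎ = 9.4.
Upper: z₀ + z₂ = 1.636; 1 − a(z₀+z₂) = 0.8871; argument = 1.5202 → 1.52; α₂ = 0.9357; rank = 936; θ*₍936₎ = 21.5.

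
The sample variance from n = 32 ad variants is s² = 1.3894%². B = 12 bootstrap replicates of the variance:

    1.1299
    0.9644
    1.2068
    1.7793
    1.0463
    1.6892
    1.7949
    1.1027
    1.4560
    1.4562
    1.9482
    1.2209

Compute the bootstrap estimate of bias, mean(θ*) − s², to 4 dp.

bias = +0.0102

mean(θ*) = (1.1299 + 0.9644 + 1.2068 + 1.7793 + 1.0463 + 1.6892 + 1.7949 + 1.1027 + 1.4560 + 1.4562 + 1.9482 + 1.2209) / 12 = 1.39957
bias = 1.39957 − 1.3894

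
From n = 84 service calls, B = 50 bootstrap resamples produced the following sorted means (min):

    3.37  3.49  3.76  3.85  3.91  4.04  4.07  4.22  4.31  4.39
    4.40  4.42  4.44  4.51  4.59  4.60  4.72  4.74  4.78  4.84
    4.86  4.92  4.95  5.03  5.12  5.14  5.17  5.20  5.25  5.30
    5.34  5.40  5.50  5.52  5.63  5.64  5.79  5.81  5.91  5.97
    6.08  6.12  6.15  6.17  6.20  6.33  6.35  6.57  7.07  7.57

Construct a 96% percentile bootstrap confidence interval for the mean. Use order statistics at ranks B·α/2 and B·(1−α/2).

(3.37, 7.07)

α = 0.04; lower rank = 50 × 0.020 = 1; upper rank = 50 × 0.980 = 49.
The 1st smallest replicate is 3.37; the 49th is 7.07.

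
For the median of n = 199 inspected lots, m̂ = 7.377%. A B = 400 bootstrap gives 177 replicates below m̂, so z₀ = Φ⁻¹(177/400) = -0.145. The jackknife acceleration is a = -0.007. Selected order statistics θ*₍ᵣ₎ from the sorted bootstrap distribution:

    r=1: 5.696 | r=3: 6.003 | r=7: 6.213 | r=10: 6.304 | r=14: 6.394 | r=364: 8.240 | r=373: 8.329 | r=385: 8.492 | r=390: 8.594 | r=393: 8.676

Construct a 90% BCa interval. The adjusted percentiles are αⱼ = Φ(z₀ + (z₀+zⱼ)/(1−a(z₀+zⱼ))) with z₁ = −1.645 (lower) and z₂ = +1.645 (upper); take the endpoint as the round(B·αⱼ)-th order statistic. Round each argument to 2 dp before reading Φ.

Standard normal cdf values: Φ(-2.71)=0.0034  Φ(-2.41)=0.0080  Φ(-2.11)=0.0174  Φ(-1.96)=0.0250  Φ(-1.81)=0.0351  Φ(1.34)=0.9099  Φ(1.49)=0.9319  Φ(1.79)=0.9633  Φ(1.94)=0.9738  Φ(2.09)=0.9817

(6.304, 8.240)

Lower: z₀ + z₁ = -0.145 + (-1.645) = -1.790; 1 − a(z₀+z₁) = 1 − (-0.007)(-1.790) = 0.9875; argument = -0.145 + (-1.790)/0.9875 = -1.9577 → -1.96.
α₁ = Φ(-1.96) = 0.0250; rank = round(400 × 0.0250) = 10; θ*₍10₎ = 6.304.
Upper: z₀ + z₂ = 1.500; 1 − a(z₀+z₂) = 1.0105; argument = 1.3394 → 1.34; α₂ = 0.9099; rank = 364; θ*₍364₎ = 8.240.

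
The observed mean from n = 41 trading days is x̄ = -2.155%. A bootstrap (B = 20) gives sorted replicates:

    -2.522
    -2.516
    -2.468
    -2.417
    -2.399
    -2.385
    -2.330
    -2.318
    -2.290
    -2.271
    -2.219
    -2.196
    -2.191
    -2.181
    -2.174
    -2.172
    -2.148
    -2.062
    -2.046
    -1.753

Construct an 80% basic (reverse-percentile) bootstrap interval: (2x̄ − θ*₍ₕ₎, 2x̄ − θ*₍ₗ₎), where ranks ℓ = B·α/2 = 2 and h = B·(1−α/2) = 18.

(-2.248, -1.794)

Percentile endpoints at ranks 2 and 18: θ*₍2₎ = -2.516, θ*₍18₎ = -2.062.
Basic interval reflects these around x̄:
  lower = 2 × -2.155 − -2.062 = -2.248
  upper = 2 × -2.155 − -2.516 = -1.794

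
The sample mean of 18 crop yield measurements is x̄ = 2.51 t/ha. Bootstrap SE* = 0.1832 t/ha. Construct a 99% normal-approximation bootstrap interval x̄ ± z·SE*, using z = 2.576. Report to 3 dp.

Margin = 2.576 × 0.1832 = 0.4719
Interval: 2.51 ± 0.4719

(2.038, 2.982)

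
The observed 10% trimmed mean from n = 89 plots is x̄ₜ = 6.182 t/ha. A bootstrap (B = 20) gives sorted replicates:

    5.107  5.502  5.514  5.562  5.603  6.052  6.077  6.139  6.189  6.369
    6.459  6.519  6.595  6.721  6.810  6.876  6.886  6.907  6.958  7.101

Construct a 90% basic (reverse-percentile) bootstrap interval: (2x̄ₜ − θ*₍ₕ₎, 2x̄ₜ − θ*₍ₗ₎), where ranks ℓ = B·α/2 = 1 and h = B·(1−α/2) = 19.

(5.406, 7.257)

Percentile endpoints at ranks 1 and 19: θ*₍1₎ = 5.107, θ*₍19₎ = 6.958.
Basic interval reflects these around x̄ₜ:
  lower = 2 × 6.182 − 6.958 = 5.406
  upper = 2 × 6.182 − 5.107 = 7.257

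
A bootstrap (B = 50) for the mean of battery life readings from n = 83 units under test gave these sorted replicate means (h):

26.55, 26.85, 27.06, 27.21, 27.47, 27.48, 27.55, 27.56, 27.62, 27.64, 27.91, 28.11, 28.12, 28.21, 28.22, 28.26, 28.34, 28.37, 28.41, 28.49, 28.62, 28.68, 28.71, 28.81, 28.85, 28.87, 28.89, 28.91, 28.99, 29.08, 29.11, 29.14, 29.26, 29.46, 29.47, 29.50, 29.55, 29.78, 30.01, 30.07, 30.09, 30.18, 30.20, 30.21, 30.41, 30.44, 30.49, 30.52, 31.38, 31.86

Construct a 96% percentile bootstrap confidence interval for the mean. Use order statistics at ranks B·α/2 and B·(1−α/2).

(26.55, 31.38)

α = 0.04; lower rank = 50 × 0.020 = 1; upper rank = 50 × 0.980 = 49.
The 1st smallest replicate is 26.55; the 49th is 31.38.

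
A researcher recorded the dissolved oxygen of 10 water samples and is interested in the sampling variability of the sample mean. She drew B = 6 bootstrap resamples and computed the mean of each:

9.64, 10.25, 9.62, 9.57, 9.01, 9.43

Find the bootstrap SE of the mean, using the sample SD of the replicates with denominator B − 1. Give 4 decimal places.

Bootstrap SE is the standard deviation of the 6 replicate means.
Mean of replicates: (9.64 + 10.25 + 9.62 + 9.57 + 9.01 + 9.43) / 6 = 57.52000 / 6 = 9.58667
Sum of squared deviations: (+0.05333)² + (+0.66333)² + (+0.03333)² + (−0.01667)² + (−0.57667)² + (−0.15667)² = 0.80133
Variance = 0.80133 / 5 = 0.16027
SE* = √0.16027

SE* = 0.4003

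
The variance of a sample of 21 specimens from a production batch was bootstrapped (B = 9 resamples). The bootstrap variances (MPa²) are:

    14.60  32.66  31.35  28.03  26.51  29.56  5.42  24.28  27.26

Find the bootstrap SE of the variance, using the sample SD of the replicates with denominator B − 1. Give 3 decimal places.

SE* = 8.841

Bootstrap SE is the standard deviation of the 9 replicate variances.
Mean of replicates: (14.60 + 32.66 + 31.35 + 28.03 + 26.51 + 29.56 + 5.42 + 24.28 + 27.26) / 9 = 219.6700 / 9 = 24.4078
Sum of squared deviations: (−9.8078)² + (+8.2522)² + (+6.9422)² + (+3.6222)² + (+2.1022)² + (+5.1522)² + (−18.9878)² + (−0.1278)² + (+2.8522)² = 625.2586
Variance = 625.2586 / 8 = 78.1573
SE* = √78.1573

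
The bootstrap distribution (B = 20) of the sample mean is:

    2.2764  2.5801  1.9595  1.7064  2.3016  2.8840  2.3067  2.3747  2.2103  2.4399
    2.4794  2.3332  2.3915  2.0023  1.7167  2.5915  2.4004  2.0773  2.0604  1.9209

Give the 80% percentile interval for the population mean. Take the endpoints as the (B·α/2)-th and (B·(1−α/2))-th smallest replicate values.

Sorted replicates: 1.7064, 1.7167, 1.9209, 1.9595, 2.0023, 2.0604, 2.0773, 2.2103, 2.2764, 2.3016, 2.3067, 2.3332, 2.3747, 2.3915, 2.4004, 2.4399, 2.4794, 2.5801, 2.5915, 2.8840
α = 0.20; lower rank = 20 × 0.100 = 2; upper rank = 20 × 0.900 = 18.
The 2nd smallest replicate is 1.7167; the 18th is 2.5801.

(1.7167, 2.5801)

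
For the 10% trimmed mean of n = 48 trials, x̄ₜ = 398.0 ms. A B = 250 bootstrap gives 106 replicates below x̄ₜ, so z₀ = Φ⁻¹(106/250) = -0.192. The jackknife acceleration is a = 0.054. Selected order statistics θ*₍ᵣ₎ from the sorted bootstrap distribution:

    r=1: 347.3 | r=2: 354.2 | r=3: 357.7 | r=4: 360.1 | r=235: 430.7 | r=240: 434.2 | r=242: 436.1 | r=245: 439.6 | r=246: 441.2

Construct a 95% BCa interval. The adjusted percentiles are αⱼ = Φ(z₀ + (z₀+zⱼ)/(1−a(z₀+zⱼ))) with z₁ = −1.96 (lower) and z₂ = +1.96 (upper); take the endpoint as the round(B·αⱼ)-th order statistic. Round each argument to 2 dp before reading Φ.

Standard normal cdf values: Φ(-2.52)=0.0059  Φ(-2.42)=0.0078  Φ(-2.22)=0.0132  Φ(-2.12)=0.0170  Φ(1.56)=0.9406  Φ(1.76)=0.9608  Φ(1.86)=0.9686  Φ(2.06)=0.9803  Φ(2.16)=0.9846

Lower: z₀ + z₁ = -0.192 + (-1.960) = -2.152; 1 − a(z₀+z₁) = 1 − (0.054)(-2.152) = 1.1162; argument = -0.192 + (-2.152)/1.1162 = -2.1200 → -2.12.
α₁ = Φ(-2.12) = 0.0170; rank = round(250 × 0.0170) = 4; θ*₍4₎ = 360.1.
Upper: z₀ + z₂ = 1.768; 1 − a(z₀+z₂) = 0.9045; argument = 1.7626 → 1.76; α₂ = 0.9608; rank = 240; θ*₍240₎ = 434.2.

(360.1, 434.2)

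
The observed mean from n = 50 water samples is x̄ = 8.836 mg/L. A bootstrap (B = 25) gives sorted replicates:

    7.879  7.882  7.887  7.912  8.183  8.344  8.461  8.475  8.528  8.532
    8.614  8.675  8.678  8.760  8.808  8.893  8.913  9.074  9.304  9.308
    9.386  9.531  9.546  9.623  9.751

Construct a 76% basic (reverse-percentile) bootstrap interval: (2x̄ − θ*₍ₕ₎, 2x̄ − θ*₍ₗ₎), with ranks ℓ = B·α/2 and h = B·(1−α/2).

Percentile endpoints at ranks 3 and 22: θ*₍3₎ = 7.887, θ*₍22₎ = 9.531.
Basic interval reflects these around x̄:
  lower = 2 × 8.836 − 9.531 = 8.141
  upper = 2 × 8.836 − 7.887 = 9.785

(8.141, 9.785)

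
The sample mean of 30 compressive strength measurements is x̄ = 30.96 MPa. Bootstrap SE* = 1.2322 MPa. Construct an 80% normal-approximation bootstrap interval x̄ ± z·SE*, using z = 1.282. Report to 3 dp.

(29.380, 32.540)

Margin = 1.282 × 1.2322 = 1.5797
Interval: 30.96 ± 1.5797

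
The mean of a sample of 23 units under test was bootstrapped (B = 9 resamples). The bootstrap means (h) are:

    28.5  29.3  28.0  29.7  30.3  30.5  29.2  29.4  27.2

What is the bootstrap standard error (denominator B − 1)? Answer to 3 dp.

Bootstrap SE is the standard deviation of the 9 replicate means.
Mean of replicates: (28.5 + 29.3 + 28.0 + 29.7 + 30.3 + 30.5 + 29.2 + 29.4 + 27.2) / 9 = 262.1000 / 9 = 29.1222
Sum of squared deviations: (−0.6222)² + (+0.1778)² + (−1.1222)² + (+0.5778)² + (+1.1778)² + (+1.3778)² + (+0.0778)² + (+0.2778)² + (−1.9222)² = 9.0756
Variance = 9.0756 / 8 = 1.1344
SE* = √1.1344

SE* = 1.065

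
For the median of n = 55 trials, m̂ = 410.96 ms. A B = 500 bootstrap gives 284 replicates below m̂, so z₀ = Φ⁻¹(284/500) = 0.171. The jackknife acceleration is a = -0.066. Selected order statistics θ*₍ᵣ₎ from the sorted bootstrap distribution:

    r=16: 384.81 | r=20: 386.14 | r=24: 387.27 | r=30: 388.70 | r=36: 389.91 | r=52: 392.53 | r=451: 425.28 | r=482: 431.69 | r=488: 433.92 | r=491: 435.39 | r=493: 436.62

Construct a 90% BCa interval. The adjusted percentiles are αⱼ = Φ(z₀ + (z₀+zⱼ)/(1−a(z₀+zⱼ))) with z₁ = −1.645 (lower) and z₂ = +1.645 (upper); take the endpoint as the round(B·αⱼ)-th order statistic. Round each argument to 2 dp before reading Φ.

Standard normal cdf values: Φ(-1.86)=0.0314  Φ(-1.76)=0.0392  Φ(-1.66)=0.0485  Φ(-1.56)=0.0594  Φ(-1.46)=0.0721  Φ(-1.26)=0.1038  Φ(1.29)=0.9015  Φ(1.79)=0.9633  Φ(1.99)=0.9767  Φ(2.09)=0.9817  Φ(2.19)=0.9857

Lower: z₀ + z₁ = 0.171 + (-1.645) = -1.474; 1 − a(z₀+z₁) = 1 − (-0.066)(-1.474) = 0.9027; argument = 0.171 + (-1.474)/0.9027 = -1.4619 → -1.46.
α₁ = Φ(-1.46) = 0.0721; rank = round(500 × 0.0721) = 36; θ*₍36₎ = 389.91.
Upper: z₀ + z₂ = 1.816; 1 − a(z₀+z₂) = 1.1199; argument = 1.7926 → 1.79; α₂ = 0.9633; rank = 482; θ*₍482₎ = 431.69.

(389.91, 431.69)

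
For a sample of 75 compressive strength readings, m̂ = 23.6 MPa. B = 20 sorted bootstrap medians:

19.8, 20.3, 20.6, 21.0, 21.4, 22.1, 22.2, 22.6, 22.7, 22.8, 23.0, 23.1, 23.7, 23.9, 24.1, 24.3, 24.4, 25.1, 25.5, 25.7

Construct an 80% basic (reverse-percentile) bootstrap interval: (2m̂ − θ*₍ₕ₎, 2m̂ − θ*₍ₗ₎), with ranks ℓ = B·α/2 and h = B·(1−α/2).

(22.1, 26.9)

Percentile endpoints at ranks 2 and 18: θ*₍2₎ = 20.3, θ*₍18₎ = 25.1.
Basic interval reflects these around m̂:
  lower = 2 × 23.6 − 25.1 = 22.1
  upper = 2 × 23.6 − 20.3 = 26.9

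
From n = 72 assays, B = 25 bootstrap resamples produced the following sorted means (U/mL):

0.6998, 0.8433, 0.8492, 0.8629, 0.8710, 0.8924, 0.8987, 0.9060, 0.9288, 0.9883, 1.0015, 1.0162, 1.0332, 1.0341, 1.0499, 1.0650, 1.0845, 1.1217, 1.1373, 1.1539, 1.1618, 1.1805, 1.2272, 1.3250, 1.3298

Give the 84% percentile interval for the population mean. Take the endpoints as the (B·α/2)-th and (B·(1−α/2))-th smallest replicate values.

(0.8433, 1.2272)

α = 0.16; lower rank = 25 × 0.080 = 2; upper rank = 25 × 0.920 = 23.
The 2nd smallest replicate is 0.8433; the 23rd is 1.2272.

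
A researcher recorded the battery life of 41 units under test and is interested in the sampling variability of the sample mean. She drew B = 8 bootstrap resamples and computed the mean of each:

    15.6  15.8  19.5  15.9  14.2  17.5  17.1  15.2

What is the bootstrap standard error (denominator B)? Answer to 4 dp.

Bootstrap SE is the standard deviation of the 8 replicate means.
Mean of replicates: (15.6 + 15.8 + 19.5 + 15.9 + 14.2 + 17.5 + 17.1 + 15.2) / 8 = 130.80000 / 8 = 16.35000
Sum of squared deviations: (−0.75000)² + (−0.55000)² + (+3.15000)² + (−0.45000)² + (−2.15000)² + (+1.15000)² + (+0.75000)² + (−1.15000)² = 18.82000
Variance = 18.82000 / 8 = 2.35250
SE* = √2.35250

SE* = 1.5338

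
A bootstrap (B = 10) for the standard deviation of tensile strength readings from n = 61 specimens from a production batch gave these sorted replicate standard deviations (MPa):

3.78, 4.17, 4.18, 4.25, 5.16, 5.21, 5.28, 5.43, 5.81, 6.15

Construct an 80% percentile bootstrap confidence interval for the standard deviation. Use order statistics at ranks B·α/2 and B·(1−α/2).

α = 0.20; lower rank = 10 × 0.100 = 1; upper rank = 10 × 0.900 = 9.
The 1st smallest replicate is 3.78; the 9th is 5.81.

(3.78, 5.81)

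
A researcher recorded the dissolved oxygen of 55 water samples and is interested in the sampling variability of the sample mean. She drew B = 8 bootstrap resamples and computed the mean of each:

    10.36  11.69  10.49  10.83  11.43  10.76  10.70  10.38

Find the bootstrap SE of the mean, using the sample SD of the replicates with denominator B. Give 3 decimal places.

Bootstrap SE is the standard deviation of the 8 replicate means.
Mean of replicates: (10.36 + 11.69 + 10.49 + 10.83 + 11.43 + 10.76 + 10.70 + 10.38) / 8 = 86.6400 / 8 = 10.8300
Sum of squared deviations: (−0.4700)² + (+0.8600)² + (−0.3400)² + (+0.0000)² + (+0.6000)² + (−0.0700)² + (−0.1300)² + (−0.4500)² = 1.6604
Variance = 1.6604 / 8 = 0.2075
SE* = √0.2075

SE* = 0.456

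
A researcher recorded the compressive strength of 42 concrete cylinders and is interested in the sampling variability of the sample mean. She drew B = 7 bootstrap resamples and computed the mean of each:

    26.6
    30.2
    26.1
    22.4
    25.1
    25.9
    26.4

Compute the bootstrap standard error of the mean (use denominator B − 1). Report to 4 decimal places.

SE* = 2.3051

Bootstrap SE is the standard deviation of the 7 replicate means.
Mean of replicates: (26.6 + 30.2 + 26.1 + 22.4 + 25.1 + 25.9 + 26.4) / 7 = 182.70000 / 7 = 26.10000
Sum of squared deviations: (+0.50000)² + (+4.10000)² + (+0.00000)² + (−3.70000)² + (−1.00000)² + (−0.20000)² + (+0.30000)² = 31.88000
Variance = 31.88000 / 6 = 5.31333
SE* = √5.31333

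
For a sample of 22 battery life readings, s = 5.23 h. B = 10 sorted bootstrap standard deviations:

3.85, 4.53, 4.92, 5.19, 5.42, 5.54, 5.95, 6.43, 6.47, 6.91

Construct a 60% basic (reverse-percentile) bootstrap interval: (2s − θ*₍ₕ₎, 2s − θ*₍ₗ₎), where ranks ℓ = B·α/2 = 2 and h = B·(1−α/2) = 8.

Percentile endpoints at ranks 2 and 8: θ*₍2₎ = 4.53, θ*₍8₎ = 6.43.
Basic interval reflects these around s:
  lower = 2 × 5.23 − 6.43 = 4.03
  upper = 2 × 5.23 − 4.53 = 5.93

(4.03, 5.93)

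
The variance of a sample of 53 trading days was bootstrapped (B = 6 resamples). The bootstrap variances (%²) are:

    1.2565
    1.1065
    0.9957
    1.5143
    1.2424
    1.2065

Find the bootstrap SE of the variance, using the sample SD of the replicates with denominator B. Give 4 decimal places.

SE* = 0.1591

Bootstrap SE is the standard deviation of the 6 replicate variances.
Mean of replicates: (1.2565 + 1.1065 + 0.9957 + 1.5143 + 1.2424 + 1.2065) / 6 = 7.32190 / 6 = 1.22032
Sum of squared deviations: (+0.03618)² + (−0.11382)² + (−0.22462)² + (+0.29398)² + (+0.02208)² + (−0.01382)² = 0.15182
Variance = 0.15182 / 6 = 0.02530
SE* = √0.02530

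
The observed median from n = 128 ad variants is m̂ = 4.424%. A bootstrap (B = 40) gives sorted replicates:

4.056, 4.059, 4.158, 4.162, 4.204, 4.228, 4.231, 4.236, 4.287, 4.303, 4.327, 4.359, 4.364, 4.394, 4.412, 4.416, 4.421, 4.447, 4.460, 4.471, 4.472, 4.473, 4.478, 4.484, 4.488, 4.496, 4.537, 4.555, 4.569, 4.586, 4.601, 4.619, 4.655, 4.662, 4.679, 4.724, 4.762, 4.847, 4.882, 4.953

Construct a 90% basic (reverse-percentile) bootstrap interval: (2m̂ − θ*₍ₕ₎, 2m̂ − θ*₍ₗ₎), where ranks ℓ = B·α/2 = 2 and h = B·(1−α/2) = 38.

Percentile endpoints at ranks 2 and 38: θ*₍2₎ = 4.059, θ*₍38₎ = 4.847.
Basic interval reflects these around m̂:
  lower = 2 × 4.424 − 4.847 = 4.001
  upper = 2 × 4.424 − 4.059 = 4.789

(4.001, 4.789)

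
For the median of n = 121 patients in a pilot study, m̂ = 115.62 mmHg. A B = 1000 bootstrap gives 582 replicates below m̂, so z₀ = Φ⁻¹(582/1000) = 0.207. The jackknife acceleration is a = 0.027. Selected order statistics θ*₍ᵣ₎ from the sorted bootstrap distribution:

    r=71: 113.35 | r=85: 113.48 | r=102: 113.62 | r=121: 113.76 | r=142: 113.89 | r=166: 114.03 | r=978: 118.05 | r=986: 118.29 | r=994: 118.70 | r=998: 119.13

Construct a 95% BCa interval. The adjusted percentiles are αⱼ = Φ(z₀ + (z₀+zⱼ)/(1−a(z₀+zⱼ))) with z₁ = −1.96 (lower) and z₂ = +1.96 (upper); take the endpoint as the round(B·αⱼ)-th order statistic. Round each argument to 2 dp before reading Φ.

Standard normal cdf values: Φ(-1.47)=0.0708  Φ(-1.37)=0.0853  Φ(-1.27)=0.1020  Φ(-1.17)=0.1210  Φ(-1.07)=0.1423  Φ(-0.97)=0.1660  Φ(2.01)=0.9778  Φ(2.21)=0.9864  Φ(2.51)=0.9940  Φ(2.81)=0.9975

Lower: z₀ + z₁ = 0.207 + (-1.960) = -1.753; 1 − a(z₀+z₁) = 1 − (0.027)(-1.753) = 1.0473; argument = 0.207 + (-1.753)/1.0473 = -1.4668 → -1.47.
α₁ = Φ(-1.47) = 0.0708; rank = round(1000 × 0.0708) = 71; θ*₍71₎ = 113.35.
Upper: z₀ + z₂ = 2.167; 1 − a(z₀+z₂) = 0.9415; argument = 2.5087 → 2.51; α₂ = 0.9940; rank = 994; θ*₍994₎ = 118.70.

(113.35, 118.70)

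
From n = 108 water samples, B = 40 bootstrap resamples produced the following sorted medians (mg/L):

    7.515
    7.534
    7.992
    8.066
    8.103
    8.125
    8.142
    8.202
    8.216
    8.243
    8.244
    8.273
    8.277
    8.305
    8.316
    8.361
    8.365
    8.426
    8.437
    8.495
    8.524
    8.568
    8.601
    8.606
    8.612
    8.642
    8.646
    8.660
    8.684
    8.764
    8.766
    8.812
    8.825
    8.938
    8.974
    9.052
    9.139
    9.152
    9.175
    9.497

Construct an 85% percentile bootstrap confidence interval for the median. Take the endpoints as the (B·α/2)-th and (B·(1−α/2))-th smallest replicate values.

α = 0.15; lower rank = 40 × 0.075 = 3; upper rank = 40 × 0.925 = 37.
The 3rd smallest replicate is 7.992; the 37th is 9.139.

(7.992, 9.139)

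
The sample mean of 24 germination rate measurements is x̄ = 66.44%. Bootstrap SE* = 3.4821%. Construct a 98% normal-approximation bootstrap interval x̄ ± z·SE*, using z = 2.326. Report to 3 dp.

(58.341, 74.539)

Margin = 2.326 × 3.4821 = 8.0994
Interval: 66.44 ± 8.0994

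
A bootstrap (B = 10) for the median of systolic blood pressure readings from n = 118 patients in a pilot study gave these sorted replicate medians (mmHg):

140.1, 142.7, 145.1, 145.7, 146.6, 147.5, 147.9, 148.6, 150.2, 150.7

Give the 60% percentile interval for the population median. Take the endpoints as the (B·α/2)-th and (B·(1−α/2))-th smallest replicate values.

(142.7, 148.6)

α = 0.40; lower rank = 10 × 0.200 = 2; upper rank = 10 × 0.800 = 8.
The 2nd smallest replicate is 142.7; the 8th is 148.6.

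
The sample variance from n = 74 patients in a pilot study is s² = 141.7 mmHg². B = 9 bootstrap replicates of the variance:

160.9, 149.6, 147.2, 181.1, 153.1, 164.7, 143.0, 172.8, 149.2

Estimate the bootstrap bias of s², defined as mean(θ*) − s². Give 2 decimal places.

mean(θ*) = (160.9 + 149.6 + 147.2 + 181.1 + 153.1 + 164.7 + 143.0 + 172.8 + 149.2) / 9 = 157.956
bias = 157.956 − 141.7

bias = +16.26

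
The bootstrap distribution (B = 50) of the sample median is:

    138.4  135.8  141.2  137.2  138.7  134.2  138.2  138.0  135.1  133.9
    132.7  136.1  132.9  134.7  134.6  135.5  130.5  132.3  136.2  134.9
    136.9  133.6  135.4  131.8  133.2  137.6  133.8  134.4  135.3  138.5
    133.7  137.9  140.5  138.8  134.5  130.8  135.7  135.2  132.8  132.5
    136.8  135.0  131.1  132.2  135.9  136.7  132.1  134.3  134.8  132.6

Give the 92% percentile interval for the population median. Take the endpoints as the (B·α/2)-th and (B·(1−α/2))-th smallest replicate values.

Sorted replicates: 130.5, 130.8, 131.1, 131.8, 132.1, 132.2, 132.3, 132.5, 132.6, 132.7, 132.8, 132.9, 133.2, 133.6, 133.7, 133.8, 133.9, 134.2, 134.3, 134.4, 134.5, 134.6, 134.7, 134.8, 134.9, 135.0, 135.1, 135.2, 135.3, 135.4, 135.5, 135.7, 135.8, 135.9, 136.1, 136.2, 136.7, 136.8, 136.9, 137.2, 137.6, 137.9, 138.0, 138.2, 138.4, 138.5, 138.7, 138.8, 140.5, 141.2
α = 0.08; lower rank = 50 × 0.040 = 2; upper rank = 50 × 0.960 = 48.
The 2nd smallest replicate is 130.8; the 48th is 138.8.

(130.8, 138.8)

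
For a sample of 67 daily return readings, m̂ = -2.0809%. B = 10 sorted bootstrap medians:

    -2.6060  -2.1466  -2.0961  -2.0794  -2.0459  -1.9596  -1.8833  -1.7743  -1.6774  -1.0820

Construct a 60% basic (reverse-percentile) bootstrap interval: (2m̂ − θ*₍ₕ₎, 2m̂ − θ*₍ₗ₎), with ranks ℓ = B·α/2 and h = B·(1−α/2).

(-2.3875, -2.0152)

Percentile endpoints at ranks 2 and 8: θ*₍2₎ = -2.1466, θ*₍8₎ = -1.7743.
Basic interval reflects these around m̂:
  lower = 2 × -2.0809 − -1.7743 = -2.3875
  upper = 2 × -2.0809 − -2.1466 = -2.0152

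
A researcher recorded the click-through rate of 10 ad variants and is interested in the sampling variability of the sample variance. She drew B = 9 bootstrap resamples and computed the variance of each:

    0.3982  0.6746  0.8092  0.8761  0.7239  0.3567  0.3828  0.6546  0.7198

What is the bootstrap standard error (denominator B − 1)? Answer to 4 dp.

Bootstrap SE is the standard deviation of the 9 replicate variances.
Mean of replicates: (0.3982 + 0.6746 + 0.8092 + 0.8761 + 0.7239 + 0.3567 + 0.3828 + 0.6546 + 0.7198) / 9 = 5.59590 / 9 = 0.62177
Sum of squared deviations: (−0.22357)² + (+0.05283)² + (+0.18743)² + (+0.25433)² + (+0.10213)² + (−0.26507)² + (−0.23897)² + (+0.03283)² + (+0.09803)² = 0.30108
Variance = 0.30108 / 8 = 0.03763
SE* = √0.03763

SE* = 0.1940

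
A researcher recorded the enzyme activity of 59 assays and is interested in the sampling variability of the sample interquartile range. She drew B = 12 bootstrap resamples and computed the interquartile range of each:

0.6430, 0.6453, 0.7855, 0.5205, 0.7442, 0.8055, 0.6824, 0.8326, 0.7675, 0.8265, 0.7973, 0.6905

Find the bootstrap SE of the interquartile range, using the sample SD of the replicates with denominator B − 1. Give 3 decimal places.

Bootstrap SE is the standard deviation of the 12 replicate interquartile ranges.
Mean of replicates: (0.6430 + 0.6453 + 0.7855 + 0.5205 + 0.7442 + 0.8055 + 0.6824 + 0.8326 + 0.7675 + 0.8265 + 0.7973 + 0.6905) / 12 = 8.74080 / 12 = 0.72840
Sum of squared deviations: (−0.08540)² + (−0.08310)² + (+0.05710)² + (−0.20790)² + (+0.01580)² + (+0.07710)² + (−0.04600)² + (+0.10420)² + (+0.03910)² + (+0.09810)² + (+0.06890)² + (−0.03790)² = 0.09719
Variance = 0.09719 / 11 = 0.00884
SE* = √0.00884

SE* = 0.094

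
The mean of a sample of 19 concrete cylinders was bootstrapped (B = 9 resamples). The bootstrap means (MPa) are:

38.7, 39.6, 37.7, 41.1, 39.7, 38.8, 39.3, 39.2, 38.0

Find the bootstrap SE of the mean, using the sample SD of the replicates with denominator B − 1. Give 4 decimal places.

SE* = 1.0047

Bootstrap SE is the standard deviation of the 9 replicate means.
Mean of replicates: (38.7 + 39.6 + 37.7 + 41.1 + 39.7 + 38.8 + 39.3 + 39.2 + 38.0) / 9 = 352.10000 / 9 = 39.12222
Sum of squared deviations: (−0.42222)² + (+0.47778)² + (−1.42222)² + (+1.97778)² + (+0.57778)² + (−0.32222)² + (+0.17778)² + (+0.07778)² + (−1.12222)² = 8.07556
Variance = 8.07556 / 8 = 1.00944
SE* = √1.00944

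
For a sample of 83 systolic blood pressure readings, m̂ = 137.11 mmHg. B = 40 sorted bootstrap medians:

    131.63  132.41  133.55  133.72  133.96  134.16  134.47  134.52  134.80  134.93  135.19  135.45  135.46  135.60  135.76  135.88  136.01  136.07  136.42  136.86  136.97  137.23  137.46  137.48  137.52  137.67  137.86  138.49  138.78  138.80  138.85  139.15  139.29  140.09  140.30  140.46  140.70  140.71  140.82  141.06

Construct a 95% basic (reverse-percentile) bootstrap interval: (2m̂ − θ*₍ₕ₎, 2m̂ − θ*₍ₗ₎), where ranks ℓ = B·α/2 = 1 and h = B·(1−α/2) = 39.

Percentile endpoints at ranks 1 and 39: θ*₍1₎ = 131.63, θ*₍39₎ = 140.82.
Basic interval reflects these around m̂:
  lower = 2 × 137.11 − 140.82 = 133.40
  upper = 2 × 137.11 − 131.63 = 142.59

(133.40, 142.59)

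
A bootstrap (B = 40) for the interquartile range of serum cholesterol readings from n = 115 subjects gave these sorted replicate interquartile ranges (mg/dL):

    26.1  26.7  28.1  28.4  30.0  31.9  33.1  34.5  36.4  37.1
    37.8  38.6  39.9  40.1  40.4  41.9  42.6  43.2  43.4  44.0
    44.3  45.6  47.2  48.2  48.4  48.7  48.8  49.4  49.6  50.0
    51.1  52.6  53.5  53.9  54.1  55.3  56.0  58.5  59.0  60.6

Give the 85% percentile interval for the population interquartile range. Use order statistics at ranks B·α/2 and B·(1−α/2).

α = 0.15; lower rank = 40 × 0.075 = 3; upper rank = 40 × 0.925 = 37.
The 3rd smallest replicate is 28.1; the 37th is 56.0.

(28.1, 56.0)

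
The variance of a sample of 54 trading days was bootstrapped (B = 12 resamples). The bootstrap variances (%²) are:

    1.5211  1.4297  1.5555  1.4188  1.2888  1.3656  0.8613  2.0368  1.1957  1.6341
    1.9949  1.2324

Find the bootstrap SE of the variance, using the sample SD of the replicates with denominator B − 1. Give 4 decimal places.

SE* = 0.3279

Bootstrap SE is the standard deviation of the 12 replicate variances.
Mean of replicates: (1.5211 + 1.4297 + 1.5555 + 1.4188 + 1.2888 + 1.3656 + 0.8613 + 2.0368 + 1.1957 + 1.6341 + 1.9949 + 1.2324) / 12 = 17.53470 / 12 = 1.46122
Sum of squared deviations: (+0.05987)² + (−0.03153)² + (+0.09428)² + (−0.04242)² + (−0.17243)² + (−0.09563)² + (−0.59993)² + (+0.57557)² + (−0.26553)² + (+0.17288)² + (+0.53367)² + (−0.22883)² = 1.18290
Variance = 1.18290 / 11 = 0.10754
SE* = √0.10754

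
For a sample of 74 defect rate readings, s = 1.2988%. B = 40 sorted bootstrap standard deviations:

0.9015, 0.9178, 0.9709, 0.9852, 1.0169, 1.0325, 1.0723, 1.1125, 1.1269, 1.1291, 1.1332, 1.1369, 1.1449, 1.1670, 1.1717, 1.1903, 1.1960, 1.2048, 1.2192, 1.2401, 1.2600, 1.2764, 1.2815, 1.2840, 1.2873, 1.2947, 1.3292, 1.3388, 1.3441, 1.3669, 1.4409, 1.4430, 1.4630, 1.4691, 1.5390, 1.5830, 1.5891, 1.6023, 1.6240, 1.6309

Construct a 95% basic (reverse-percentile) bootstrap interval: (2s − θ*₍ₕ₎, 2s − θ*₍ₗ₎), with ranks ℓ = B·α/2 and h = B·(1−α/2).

(0.9736, 1.6961)

Percentile endpoints at ranks 1 and 39: θ*₍1₎ = 0.9015, θ*₍39₎ = 1.6240.
Basic interval reflects these around s:
  lower = 2 × 1.2988 − 1.6240 = 0.9736
  upper = 2 × 1.2988 − 0.9015 = 1.6961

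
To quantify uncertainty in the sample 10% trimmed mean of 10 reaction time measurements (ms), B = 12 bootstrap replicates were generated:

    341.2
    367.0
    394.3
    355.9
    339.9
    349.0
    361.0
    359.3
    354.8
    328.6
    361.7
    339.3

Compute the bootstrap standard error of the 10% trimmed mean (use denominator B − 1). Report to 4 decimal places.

Bootstrap SE is the standard deviation of the 12 replicate 10% trimmed means.
Mean of replicates: (341.2 + 367.0 + 394.3 + 355.9 + 339.9 + 349.0 + 361.0 + 359.3 + 354.8 + 328.6 + 361.7 + 339.3) / 12 = 4252.00000 / 12 = 354.33333
Sum of squared deviations: (−13.13333)² + (+12.66667)² + (+39.96667)² + (+1.56667)² + (−14.43333)² + (−5.33333)² + (+6.66667)² + (+4.96667)² + (+0.46667)² + (−25.73333)² + (+7.36667)² + (−15.03333)² = 3181.28667
Variance = 3181.28667 / 11 = 289.20788
SE* = √289.20788

SE* = 17.0061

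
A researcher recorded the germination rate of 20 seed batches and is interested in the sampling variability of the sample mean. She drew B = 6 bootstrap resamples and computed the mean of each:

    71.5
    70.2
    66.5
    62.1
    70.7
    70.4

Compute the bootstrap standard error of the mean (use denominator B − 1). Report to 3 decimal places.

SE* = 3.613

Bootstrap SE is the standard deviation of the 6 replicate means.
Mean of replicates: (71.5 + 70.2 + 66.5 + 62.1 + 70.7 + 70.4) / 6 = 411.4000 / 6 = 68.5667
Sum of squared deviations: (+2.9333)² + (+1.6333)² + (−2.0667)² + (−6.4667)² + (+2.1333)² + (+1.8333)² = 65.2733
Variance = 65.2733 / 5 = 13.0547
SE* = √13.0547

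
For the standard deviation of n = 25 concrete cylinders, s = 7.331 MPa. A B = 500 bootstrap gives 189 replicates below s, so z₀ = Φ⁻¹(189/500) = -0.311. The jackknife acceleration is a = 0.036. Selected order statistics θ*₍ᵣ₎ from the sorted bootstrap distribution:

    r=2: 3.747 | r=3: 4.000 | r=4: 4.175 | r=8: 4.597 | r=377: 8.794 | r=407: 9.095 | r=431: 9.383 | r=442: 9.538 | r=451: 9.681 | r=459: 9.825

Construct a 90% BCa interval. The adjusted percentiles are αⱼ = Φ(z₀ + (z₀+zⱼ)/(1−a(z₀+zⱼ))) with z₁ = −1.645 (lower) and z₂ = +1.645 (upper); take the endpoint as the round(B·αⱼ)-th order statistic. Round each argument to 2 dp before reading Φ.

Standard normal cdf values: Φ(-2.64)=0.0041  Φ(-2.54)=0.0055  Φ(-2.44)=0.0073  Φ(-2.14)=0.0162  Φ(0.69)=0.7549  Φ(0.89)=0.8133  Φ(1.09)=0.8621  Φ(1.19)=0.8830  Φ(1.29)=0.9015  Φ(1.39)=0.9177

(4.597, 9.383)

Lower: z₀ + z₁ = -0.311 + (-1.645) = -1.956; 1 − a(z₀+z₁) = 1 − (0.036)(-1.956) = 1.0704; argument = -0.311 + (-1.956)/1.0704 = -2.1383 → -2.14.
α₁ = Φ(-2.14) = 0.0162; rank = round(500 × 0.0162) = 8; θ*₍8₎ = 4.597.
Upper: z₀ + z₂ = 1.334; 1 − a(z₀+z₂) = 0.9520; argument = 1.0903 → 1.09; α₂ = 0.8621; rank = 431; θ*₍431₎ = 9.383.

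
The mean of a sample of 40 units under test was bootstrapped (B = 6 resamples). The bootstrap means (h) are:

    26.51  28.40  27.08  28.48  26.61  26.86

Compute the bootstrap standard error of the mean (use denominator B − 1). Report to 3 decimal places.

Bootstrap SE is the standard deviation of the 6 replicate means.
Mean of replicates: (26.51 + 28.40 + 27.08 + 28.48 + 26.61 + 26.86) / 6 = 163.9400 / 6 = 27.3233
Sum of squared deviations: (−0.8133)² + (+1.0767)² + (−0.2433)² + (+1.1567)² + (−0.7133)² + (−0.4633)² = 3.9413
Variance = 3.9413 / 5 = 0.7883
SE* = √0.7883

SE* = 0.888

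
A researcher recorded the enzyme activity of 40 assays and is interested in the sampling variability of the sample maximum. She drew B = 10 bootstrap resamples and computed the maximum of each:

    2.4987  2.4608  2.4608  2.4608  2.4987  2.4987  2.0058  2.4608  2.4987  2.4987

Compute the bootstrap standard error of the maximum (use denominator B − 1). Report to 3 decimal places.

Bootstrap SE is the standard deviation of the 10 replicate maximums.
Mean of replicates: (2.4987 + 2.4608 + 2.4608 + 2.4608 + 2.4987 + 2.4987 + 2.0058 + 2.4608 + 2.4987 + 2.4987) / 10 = 24.34250 / 10 = 2.43425
Sum of squared deviations: (+0.06445)² + (+0.02655)² + (+0.02655)² + (+0.02655)² + (+0.06445)² + (+0.06445)² + (−0.42845)² + (+0.02655)² + (+0.06445)² + (+0.06445)² = 0.20716
Variance = 0.20716 / 9 = 0.02302
SE* = √0.02302

SE* = 0.152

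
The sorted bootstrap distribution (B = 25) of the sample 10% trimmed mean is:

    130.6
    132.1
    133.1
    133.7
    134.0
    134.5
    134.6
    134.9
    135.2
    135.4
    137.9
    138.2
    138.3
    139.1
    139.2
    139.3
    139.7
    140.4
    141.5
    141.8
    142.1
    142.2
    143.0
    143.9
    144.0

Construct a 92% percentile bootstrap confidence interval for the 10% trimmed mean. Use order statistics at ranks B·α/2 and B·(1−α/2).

(130.6, 143.9)

α = 0.08; lower rank = 25 × 0.040 = 1; upper rank = 25 × 0.960 = 24.
The 1st smallest replicate is 130.6; the 24th is 143.9.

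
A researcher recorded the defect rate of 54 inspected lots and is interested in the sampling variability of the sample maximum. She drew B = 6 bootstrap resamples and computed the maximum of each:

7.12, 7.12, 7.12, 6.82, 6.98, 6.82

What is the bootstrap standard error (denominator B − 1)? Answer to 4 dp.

Bootstrap SE is the standard deviation of the 6 replicate maximums.
Mean of replicates: (7.12 + 7.12 + 7.12 + 6.82 + 6.98 + 6.82) / 6 = 41.98000 / 6 = 6.99667
Sum of squared deviations: (+0.12333)² + (+0.12333)² + (+0.12333)² + (−0.17667)² + (−0.01667)² + (−0.17667)² = 0.10833
Variance = 0.10833 / 5 = 0.02167
SE* = √0.02167

SE* = 0.1472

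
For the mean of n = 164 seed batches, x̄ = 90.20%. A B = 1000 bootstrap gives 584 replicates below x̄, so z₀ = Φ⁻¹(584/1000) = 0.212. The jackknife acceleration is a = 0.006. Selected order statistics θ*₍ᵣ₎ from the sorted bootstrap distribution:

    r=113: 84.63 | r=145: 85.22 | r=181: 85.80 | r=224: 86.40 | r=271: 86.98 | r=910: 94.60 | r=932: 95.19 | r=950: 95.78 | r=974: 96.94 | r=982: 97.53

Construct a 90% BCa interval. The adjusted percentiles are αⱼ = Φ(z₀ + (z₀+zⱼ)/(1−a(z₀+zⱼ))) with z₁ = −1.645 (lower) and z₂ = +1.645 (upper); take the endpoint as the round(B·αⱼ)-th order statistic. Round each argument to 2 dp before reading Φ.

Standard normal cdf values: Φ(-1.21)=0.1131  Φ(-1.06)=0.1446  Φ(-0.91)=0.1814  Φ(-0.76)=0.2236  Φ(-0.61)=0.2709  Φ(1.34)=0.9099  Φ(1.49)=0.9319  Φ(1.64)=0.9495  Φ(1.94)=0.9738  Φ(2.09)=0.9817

(84.63, 97.53)

Lower: z₀ + z₁ = 0.212 + (-1.645) = -1.433; 1 − a(z₀+z₁) = 1 − (0.006)(-1.433) = 1.0086; argument = 0.212 + (-1.433)/1.0086 = -1.2088 → -1.21.
α₁ = Φ(-1.21) = 0.1131; rank = round(1000 × 0.1131) = 113; θ*₍113₎ = 84.63.
Upper: z₀ + z₂ = 1.857; 1 − a(z₀+z₂) = 0.9889; argument = 2.0899 → 2.09; α₂ = 0.9817; rank = 982; θ*₍982₎ = 97.53.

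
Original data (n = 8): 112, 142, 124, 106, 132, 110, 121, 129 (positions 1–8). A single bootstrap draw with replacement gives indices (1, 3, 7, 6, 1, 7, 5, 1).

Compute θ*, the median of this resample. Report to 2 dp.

θ* = 116.50

Resample values: 112, 124, 121, 110, 112, 121, 132, 112.
Sorted: 110, 112, 112, 112, 121, 121, 124, 132
Median = average of the two middle values = 116.50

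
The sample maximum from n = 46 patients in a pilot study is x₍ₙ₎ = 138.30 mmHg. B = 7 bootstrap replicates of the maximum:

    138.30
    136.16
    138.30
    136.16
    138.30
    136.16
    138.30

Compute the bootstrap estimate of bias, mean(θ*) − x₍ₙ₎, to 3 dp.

bias = −0.917

mean(θ*) = (138.30 + 136.16 + 138.30 + 136.16 + 138.30 + 136.16 + 138.30) / 7 = 137.3829
bias = 137.3829 − 138.30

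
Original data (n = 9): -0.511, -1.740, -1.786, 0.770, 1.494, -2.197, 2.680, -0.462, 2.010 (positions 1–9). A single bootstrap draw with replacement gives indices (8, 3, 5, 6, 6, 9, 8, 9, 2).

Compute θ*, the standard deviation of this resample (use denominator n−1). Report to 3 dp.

Resample values: -0.462, -1.786, 1.494, -2.197, -2.197, 2.010, -0.462, 2.010, -1.740.
Mean = -0.3700; sum of squared deviations = 25.3780
s² = 25.3780 / 8 = 3.1723
s = √3.1723 = 1.781

θ* = 1.781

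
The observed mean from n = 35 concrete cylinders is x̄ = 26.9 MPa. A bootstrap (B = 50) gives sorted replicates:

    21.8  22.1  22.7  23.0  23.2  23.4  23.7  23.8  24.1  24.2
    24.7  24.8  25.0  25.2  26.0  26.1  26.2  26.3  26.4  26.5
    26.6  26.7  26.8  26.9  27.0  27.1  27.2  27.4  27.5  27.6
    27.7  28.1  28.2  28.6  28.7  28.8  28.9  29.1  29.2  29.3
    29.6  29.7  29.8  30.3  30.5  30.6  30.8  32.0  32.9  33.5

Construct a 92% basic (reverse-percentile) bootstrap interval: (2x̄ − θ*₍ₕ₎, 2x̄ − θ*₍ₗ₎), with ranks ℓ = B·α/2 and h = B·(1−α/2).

(21.8, 31.7)

Percentile endpoints at ranks 2 and 48: θ*₍2₎ = 22.1, θ*₍48₎ = 32.0.
Basic interval reflects these around x̄:
  lower = 2 × 26.9 − 32.0 = 21.8
  upper = 2 × 26.9 − 22.1 = 31.7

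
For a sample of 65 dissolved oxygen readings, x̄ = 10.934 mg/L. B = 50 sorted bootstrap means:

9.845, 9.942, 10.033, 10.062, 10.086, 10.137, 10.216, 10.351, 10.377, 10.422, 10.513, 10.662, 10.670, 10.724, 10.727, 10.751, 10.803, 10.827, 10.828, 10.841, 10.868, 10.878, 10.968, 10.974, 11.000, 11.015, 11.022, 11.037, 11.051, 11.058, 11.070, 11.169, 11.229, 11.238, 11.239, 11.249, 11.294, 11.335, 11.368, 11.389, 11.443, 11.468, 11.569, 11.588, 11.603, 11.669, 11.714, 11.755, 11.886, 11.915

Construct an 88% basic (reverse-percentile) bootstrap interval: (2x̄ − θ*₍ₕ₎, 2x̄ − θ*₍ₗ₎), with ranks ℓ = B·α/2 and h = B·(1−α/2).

(10.154, 11.835)

Percentile endpoints at ranks 3 and 47: θ*₍3₎ = 10.033, θ*₍47₎ = 11.714.
Basic interval reflects these around x̄:
  lower = 2 × 10.934 − 11.714 = 10.154
  upper = 2 × 10.934 − 10.033 = 11.835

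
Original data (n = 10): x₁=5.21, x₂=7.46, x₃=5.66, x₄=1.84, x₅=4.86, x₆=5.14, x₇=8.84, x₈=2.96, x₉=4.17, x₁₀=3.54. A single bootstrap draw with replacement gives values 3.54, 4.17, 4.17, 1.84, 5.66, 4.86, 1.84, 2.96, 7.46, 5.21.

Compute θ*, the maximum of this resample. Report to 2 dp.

θ* = 7.46

Maximum = 7.46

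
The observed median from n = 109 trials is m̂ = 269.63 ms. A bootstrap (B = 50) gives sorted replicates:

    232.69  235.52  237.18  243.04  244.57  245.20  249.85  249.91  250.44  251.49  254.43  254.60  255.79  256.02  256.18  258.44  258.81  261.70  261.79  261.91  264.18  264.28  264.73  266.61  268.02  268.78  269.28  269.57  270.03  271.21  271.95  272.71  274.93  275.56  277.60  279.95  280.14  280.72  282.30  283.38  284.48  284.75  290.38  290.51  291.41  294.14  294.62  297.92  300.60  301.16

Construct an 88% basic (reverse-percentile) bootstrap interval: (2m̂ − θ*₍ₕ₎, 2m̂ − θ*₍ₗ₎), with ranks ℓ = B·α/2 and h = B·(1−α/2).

Percentile endpoints at ranks 3 and 47: θ*₍3₎ = 237.18, θ*₍47₎ = 294.62.
Basic interval reflects these around m̂:
  lower = 2 × 269.63 − 294.62 = 244.64
  upper = 2 × 269.63 − 237.18 = 302.08

(244.64, 302.08)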